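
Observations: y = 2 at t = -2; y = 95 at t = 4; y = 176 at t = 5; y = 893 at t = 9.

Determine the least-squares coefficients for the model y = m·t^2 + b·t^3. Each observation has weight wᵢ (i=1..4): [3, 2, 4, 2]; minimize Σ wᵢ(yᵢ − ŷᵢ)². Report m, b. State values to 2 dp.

m = 2.05, b = 1.00

Sums needed: Σwᵢ·t^2·t^2 = 16182, Σwᵢ·t^2·t^3 = 132550, Σwᵢ·t^3·t^3 = 1133766.
And Σwᵢ·t^2·y = 165330, Σwᵢ·t^3·y = 1402106.
So MᵀWM·[m, b]ᵀ = MᵀWy: [[16182, 132550]; [132550, 1133766]]·[m, b]ᵀ = [165330, 1402106]ᵀ.
Eliminating b: 1133766·(row 1) − 132550·(row 2) gives 777098912·m = 1133766·165330 − 132550·1402106 = 1596382480, so m = 99773905/48568682.
Then b = (1402106 − 132550·(99773905/48568682))/1133766 = 48399237/48568682.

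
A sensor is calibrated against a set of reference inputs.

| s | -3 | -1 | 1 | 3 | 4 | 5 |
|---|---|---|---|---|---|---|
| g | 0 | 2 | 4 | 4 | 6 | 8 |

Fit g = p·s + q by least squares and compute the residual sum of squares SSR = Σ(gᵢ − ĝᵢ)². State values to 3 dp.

SSR = 2.863

Sums needed: Σs·s = 61, Σs = 9, Σ1 = 6.
For Xᵀg: Σs·g = 78, Σg = 24.
XᵀX·[p, q]ᵀ = Xᵀg becomes [[61, 9]; [9, 6]]·[p, q]ᵀ = [78, 24]ᵀ.
Determinant 61·6 − 9² = 285.
p = (78·6 − 9·24)/285 = 84/95; q = (61·24 − 9·78)/285 = 254/95.
Residuals: -2/95, 4/19, 42/95, -126/95, -4/19, 86/95; SSR = 272/95.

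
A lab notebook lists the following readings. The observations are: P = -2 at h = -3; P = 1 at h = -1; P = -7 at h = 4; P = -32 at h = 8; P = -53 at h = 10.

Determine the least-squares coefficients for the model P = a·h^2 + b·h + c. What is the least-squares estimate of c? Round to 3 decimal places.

Entries of AᵀA: Σh^2·h^2 = 14434, Σh^2·h = 1548, Σh^2 = 190, Σh·h = 190, Σh = 18, Σ1 = 5.
Moment sums: Σh^2·P = -7477, Σh·P = -809, ΣP = -93.
Solving the 3×3 system (Gaussian elimination) gives a = -209887/391742, b = -35317/391742, c = 408223/195871.

c = 2.084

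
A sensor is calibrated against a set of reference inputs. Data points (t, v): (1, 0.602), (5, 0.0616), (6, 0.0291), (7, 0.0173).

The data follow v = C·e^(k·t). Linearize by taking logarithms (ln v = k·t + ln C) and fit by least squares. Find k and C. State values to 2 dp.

Let Y = ln v. Fitting Y = k·t + ln C by least squares:
Σt = 19.0000, Σ(t)² = 111.0000, Σln v = -10.8887, Σt·ln v = -64.0644.
Equations: 111.0000·k + 19.0000·ln C = -64.0644;  19.0000·k + 4·ln C = -10.8887.
Solving (det = 83.0000): k = -0.59486, ln C = 0.10341, so C = exp(0.10341) = 1.10894.

k = -0.59, C = 1.11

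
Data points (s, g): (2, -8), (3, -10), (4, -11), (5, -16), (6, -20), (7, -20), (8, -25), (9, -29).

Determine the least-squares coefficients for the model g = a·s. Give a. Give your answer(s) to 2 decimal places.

Forming AᵀA = [[284]] and Aᵀg = [-891]ᵀ gives AᵀA·[a]ᵀ = Aᵀg.
Hence a = -891 / 284 ≈ -3.13732.

a = -3.14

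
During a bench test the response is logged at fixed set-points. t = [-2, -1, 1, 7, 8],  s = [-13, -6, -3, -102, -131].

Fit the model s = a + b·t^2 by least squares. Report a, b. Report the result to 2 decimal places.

a = -3.35, b = -2.00

The normal equations are: 5·a + 119·b = -255;  119·a + 6515·b = -13443.
Determinant 5·6515 − 119² = 18414.
a = ((-255)·6515 − 119·(-13443))/18414 = -10268/3069; b = (5·(-13443) − 119·(-255))/18414 = -6145/3069.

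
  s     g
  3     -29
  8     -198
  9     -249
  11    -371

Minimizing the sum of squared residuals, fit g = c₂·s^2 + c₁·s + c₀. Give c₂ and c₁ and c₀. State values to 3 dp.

Setting ∂/∂c₂ … = 0 gives: 25379·c₂ + 2599·c₁ + 275·c₀ = -77993;  2599·c₂ + 275·c₁ + 31·c₀ = -7993;  275·c₂ + 31·c₁ + 4·c₀ = -847.
Inverting the 3×3 Gram matrix, [c₂, c₁, c₀]ᵀ = [-2047/682, -487/682, 46/341]ᵀ.

c₂ = -3.001, c₁ = -0.714, c₀ = 0.135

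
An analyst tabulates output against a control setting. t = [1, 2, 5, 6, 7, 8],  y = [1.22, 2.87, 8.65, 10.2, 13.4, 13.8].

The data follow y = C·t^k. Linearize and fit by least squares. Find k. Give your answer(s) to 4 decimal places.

Let Y = ln y. Fitting Y = k·ln t + ln C by least squares:
Σln t = 8.1197, Σ(ln t)² = 14.3918, Σln y = 10.9530, Σln t·ln y = 18.8724.
Normal system: [[14.3918, 8.1197]; [8.1197, 6]]·[k, ln C]ᵀ = [18.8724, 10.9530]ᵀ.
Solving (det = 20.4213): k = 1.18989, ln C = 0.21525.

k = 1.1899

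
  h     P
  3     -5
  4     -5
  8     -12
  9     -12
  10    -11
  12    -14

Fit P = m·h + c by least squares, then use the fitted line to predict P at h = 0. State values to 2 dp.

Forming XᵀX = [[414, 46]; [46, 6]] and XᵀP = [-517, -59]ᵀ gives XᵀX·[m, c]ᵀ = XᵀP.
Determinant 414·6 − 46² = 368.
m = ((-517)·6 − 46·(-59))/368 = -97/92; c = (414·(-59) − 46·(-517))/368 = -7/4.
At h = 0: P̂ = (-97/92)·(0) + (-7/4)·(1) = -7/4.

P̂ = -1.75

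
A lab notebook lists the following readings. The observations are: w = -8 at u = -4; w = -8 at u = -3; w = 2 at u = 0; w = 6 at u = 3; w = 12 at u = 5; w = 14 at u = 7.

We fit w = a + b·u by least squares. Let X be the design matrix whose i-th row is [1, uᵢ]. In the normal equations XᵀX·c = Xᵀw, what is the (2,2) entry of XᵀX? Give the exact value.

108

Row 2 ↔ basis u, column 2 ↔ basis u, so (XᵀX)_{2,2} = Σᵢ (u)·(u) = (-4)·(-4) + (-3)·(-3) + (0)·(0) + (3)·(3) + (5)·(5) + (7)·(7) = 108.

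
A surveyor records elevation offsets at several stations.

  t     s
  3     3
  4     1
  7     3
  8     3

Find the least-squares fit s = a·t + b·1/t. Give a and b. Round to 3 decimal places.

a = 0.305, b = 3.974

Compute the Gram sums: Σt·t = 138, Σt·1/t = 4, Σ1/t·1/t = 5917/28224.
For Xᵀs: Σt·s = 58, Σ1/t·s = 115/56.
Normal equations: [[138, 4]; [4, 5917/28224]]·[a, b]ᵀ = [58, 115/56]ᵀ.
Eliminating b: (5917/28224)·(row 1) − 4·(row 2) gives (60827/4704)·a = (5917/28224)·58 − 4·(115/56) = 55673/14112, so a = 55673/182481.
Then b = ((115/56) − 4·(55673/182481))/(5917/28224) = 241752/60827.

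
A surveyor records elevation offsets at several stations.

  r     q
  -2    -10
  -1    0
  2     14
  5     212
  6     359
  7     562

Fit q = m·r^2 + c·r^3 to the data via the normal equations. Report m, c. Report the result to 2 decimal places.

Setting ∂/∂m … = 0 gives: 4355·m + 27707·c = 45778;  27707·m + 180059·c = 297002.
(Σr^2·r^2 = 4355, Σr^2·r^3 = 27707, Σr^3·r^3 = 180059, Σr^2·q = 45778, Σr^3·q = 297002.)
det = 4355·180059 − 27707² = 16479096.
m = (45778·180059 − 27707·297002)/16479096 = 1713311/2059887; c = (4355·297002 − 27707·45778)/16479096 = 3134083/2059887.

m = 0.83, c = 1.52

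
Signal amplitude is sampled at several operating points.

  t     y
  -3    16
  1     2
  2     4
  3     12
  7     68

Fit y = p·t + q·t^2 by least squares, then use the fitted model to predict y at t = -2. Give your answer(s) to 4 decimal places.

XᵀX·[p, q]ᵀ = Xᵀy reads: 72·p + 352·q = 474;  352·p + 2580·q = 3602.
Eliminating q: 2580·(row 1) − 352·(row 2) gives 61856·p = 2580·474 − 352·3602 = -44984, so p = -5623/7732.
Then q = (3602 − 352·(-5623/7732))/2580 = 5781/3866.
At t = -2: ŷ = (-5623/7732)·(-2) + (5781/3866)·(4) = 28747/3866.

ŷ = 7.4359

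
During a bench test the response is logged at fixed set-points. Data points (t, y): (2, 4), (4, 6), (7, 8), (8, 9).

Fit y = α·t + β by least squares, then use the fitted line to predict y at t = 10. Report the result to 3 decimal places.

ŷ = 10.560

Compute the Gram sums: Σt·t = 133, Σt = 21, Σ1 = 4.
And Σt·y = 160, Σy = 27.
Normal equations: [[133, 21]; [21, 4]]·[α, β]ᵀ = [160, 27]ᵀ.
Δ = 133·4 − 21² = 91.
α = (160·4 − 21·27)/91 = 73/91; β = (133·27 − 21·160)/91 = 33/13.
At t = 10: ŷ = (73/91)·(10) + (33/13)·(1) = 961/91.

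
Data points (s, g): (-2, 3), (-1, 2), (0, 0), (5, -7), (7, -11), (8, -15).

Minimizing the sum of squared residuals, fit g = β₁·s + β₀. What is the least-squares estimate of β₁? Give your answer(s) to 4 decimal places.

β₁ = -1.6942

Normal-equation sums: Σs·s = 143, Σs = 17, Σ1 = 6.
And Σs·g = -240, Σg = -28.
det = 143·6 − 17² = 569.
β₁ = ((-240)·6 − 17·(-28))/569 = -964/569; β₀ = (143·(-28) − 17·(-240))/569 = 76/569.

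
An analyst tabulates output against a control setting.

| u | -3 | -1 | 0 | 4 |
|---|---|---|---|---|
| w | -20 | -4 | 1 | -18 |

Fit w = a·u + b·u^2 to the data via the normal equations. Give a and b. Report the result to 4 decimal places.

a = 1.9071, b = -1.5996

Entries of XᵀX: Σu·u = 26, Σu·u^2 = 36, Σu^2·u^2 = 338.
For Xᵀw: Σu·w = -8, Σu^2·w = -472.
XᵀX·[a, b]ᵀ = Xᵀw becomes [[26, 36]; [36, 338]]·[a, b]ᵀ = [-8, -472]ᵀ.
det = 26·338 − 36² = 7492.
a = ((-8)·338 − 36·(-472))/7492 = 3572/1873; b = (26·(-472) − 36·(-8))/7492 = -2996/1873.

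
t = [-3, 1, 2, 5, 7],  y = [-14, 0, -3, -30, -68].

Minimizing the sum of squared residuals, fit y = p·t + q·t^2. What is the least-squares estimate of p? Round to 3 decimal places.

Sums needed: Σt·t = 88, Σt·t^2 = 450, Σt^2·t^2 = 3124.
Moment sums: Σt·y = -590, Σt^2·y = -4220.
MᵀM·[p, q]ᵀ = Mᵀy becomes [[88, 450]; [450, 3124]]·[p, q]ᵀ = [-590, -4220]ᵀ.
Δ = 88·3124 − 450² = 72412.
p = ((-590)·3124 − 450·(-4220))/72412 = 13960/18103; q = (88·(-4220) − 450·(-590))/72412 = -26465/18103.

p = 0.771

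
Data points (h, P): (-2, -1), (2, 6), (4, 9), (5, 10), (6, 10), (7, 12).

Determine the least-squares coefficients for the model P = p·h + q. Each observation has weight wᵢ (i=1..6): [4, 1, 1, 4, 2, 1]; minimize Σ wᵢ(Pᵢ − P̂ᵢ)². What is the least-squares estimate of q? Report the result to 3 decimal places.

q = 2.186

Entries of AᵀWA: Σwᵢ·h·h = 257, Σwᵢ·h = 37, Σwᵢ·1 = 13.
Right-hand side: Σwᵢ·h·P = 460, Σwᵢ·P = 83.
Normal equations: [[257, 37]; [37, 13]]·[p, q]ᵀ = [460, 83]ᵀ.
Eliminating q: 13·(row 1) − 37·(row 2) gives 1972·p = 13·460 − 37·83 = 2909, so p = 2909/1972.
Then q = (83 − 37·(2909/1972))/13 = 4311/1972.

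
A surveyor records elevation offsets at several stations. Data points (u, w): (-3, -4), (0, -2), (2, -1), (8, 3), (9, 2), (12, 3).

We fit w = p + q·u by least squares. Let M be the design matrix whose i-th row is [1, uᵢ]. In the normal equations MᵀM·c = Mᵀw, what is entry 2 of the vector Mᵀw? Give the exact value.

Entry 2 ↔ basis u, so (Mᵀw)_{2} = Σᵢ (u)·wᵢ = (-3)·(-4) + (0)·(-2) + (2)·(-1) + (8)·(3) + (9)·(2) + (12)·(3) = 88.

88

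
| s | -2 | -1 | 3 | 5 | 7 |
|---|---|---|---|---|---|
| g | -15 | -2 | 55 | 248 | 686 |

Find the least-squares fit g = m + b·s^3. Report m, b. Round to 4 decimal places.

The normal equations are: 5·m + 486·b = 972;  486·m + 134068·b = 267905.
Determinant 5·134068 − 486² = 434144.
m = (972·134068 − 486·267905)/434144 = 56133/217072; b = (5·267905 − 486·972)/434144 = 867133/434144.

m = 0.2586, b = 1.9973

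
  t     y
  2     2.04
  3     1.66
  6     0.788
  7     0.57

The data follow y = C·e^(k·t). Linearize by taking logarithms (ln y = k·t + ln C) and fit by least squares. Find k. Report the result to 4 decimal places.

Let Y = ln y. Fitting Y = k·t + ln C by least squares:
XᵀX = [[98.0000, 18.0000]; [18.0000, 4]], rhs = [-2.4180, 0.4194]ᵀ  (here Σt = 18.0000, Σ(t)² = 98.0000, Σln y = 0.4194, Σt·ln y = -2.4180).
Δ = 98.0000·4 − (18.0000)² = 68.0000; k = (-2.4180·4 − 18.0000·0.4194)/68.0000 = -0.25325, ln C = (98.0000·0.4194 − 18.0000·-2.4180)/68.0000 = 1.24448.

k = -0.2533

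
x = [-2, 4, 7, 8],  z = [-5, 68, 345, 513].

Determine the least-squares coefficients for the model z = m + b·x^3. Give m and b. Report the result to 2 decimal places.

m = 3.59, b = 1.00

Entries of MᵀM: Σ1 = 4, Σx^3 = 911, Σx^3·x^3 = 383953.
For Mᵀz: Σz = 921, Σx^3·z = 385383.
Normal equations: [[4, 911]; [911, 383953]]·[m, b]ᵀ = [921, 385383]ᵀ.
Determinant 4·383953 − 911² = 705891.
m = (921·383953 − 911·385383)/705891 = 845600/235297; b = (4·385383 − 911·921)/705891 = 234167/235297.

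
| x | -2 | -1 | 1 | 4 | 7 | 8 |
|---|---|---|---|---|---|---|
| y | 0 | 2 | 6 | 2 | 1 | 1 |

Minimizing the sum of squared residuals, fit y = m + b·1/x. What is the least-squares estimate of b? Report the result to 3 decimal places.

MᵀM·[m, b]ᵀ = Mᵀy reads: 6·m + (1/56)·b = 12;  (1/56)·m + (7365/3136)·b = 267/56.
Eliminating b: (7365/3136)·(row 1) − (1/56)·(row 2) gives (44189/3136)·m = (7365/3136)·12 − (1/56)·(267/56) = 88113/3136, so m = 88113/44189.
Then b = ((267/56) − (1/56)·(88113/44189))/(7365/3136) = 89040/44189.

b = 2.015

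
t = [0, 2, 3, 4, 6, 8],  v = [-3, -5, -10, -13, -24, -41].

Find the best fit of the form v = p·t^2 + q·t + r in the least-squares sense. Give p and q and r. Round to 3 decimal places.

p = -0.553, q = -0.297, r = -2.972

The normal system AᵀA·[p, q, r]ᵀ = Aᵀv is [[5745, 827, 129]; [827, 129, 23]; [129, 23, 6]]·[p, q, r]ᵀ = [-3806, -564, -96]ᵀ.
Inverting the 3×3 Gram matrix, [p, q, r]ᵀ = [-73/132, -457/1540, -3433/1155]ᵀ.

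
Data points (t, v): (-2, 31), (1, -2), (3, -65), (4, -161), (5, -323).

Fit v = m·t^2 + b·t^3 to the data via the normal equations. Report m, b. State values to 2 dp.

m = 1.64, b = -2.92

The normal equations are: 979·m + 4361·b = -11114;  4361·m + 20515·b = -52684.
(Σt^2·t^2 = 979, Σt^2·t^3 = 4361, Σt^3·t^3 = 20515, Σt^2·v = -11114, Σt^3·v = -52684.)
Eliminating b: 20515·(row 1) − 4361·(row 2) gives 1065864·m = 20515·(-11114) − 4361·(-52684) = 1751214, so m = 291869/177644.
Then b = ((-52684) − 4361·(291869/177644))/20515 = -5823/1996.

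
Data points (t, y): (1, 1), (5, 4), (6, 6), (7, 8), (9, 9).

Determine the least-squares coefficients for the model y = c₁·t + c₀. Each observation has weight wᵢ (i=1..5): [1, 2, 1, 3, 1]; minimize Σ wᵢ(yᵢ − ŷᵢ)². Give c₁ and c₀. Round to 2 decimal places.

c₁ = 1.13, c₀ = -0.65

The normal equations are: 315·c₁ + 47·c₀ = 326;  47·c₁ + 8·c₀ = 48.
(Σwᵢ·t·t = 315, Σwᵢ·t = 47, Σwᵢ·1 = 8, Σwᵢ·t·y = 326, Σwᵢ·y = 48.)
Δ = 315·8 − 47² = 311.
c₁ = (326·8 − 47·48)/311 = 352/311; c₀ = (315·48 − 47·326)/311 = -202/311.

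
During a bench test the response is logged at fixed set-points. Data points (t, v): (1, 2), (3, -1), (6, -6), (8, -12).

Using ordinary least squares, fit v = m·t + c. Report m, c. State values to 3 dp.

With design matrix X, XᵀX = [[110, 18]; [18, 4]] and Xᵀv = [-133, -17]ᵀ.
Eliminating c: 4·(row 1) − 18·(row 2) gives 116·m = 4·(-133) − 18·(-17) = -226, so m = -113/58.
Then c = ((-17) − 18·(-113/58))/4 = 131/29.

m = -1.948, c = 4.517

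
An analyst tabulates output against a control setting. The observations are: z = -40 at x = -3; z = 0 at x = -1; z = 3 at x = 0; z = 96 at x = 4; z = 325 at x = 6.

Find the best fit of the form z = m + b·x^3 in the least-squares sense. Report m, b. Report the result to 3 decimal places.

m = 1.332, b = 1.497

Forming MᵀM = [[5, 252]; [252, 51482]] and Mᵀz = [384, 77424]ᵀ gives MᵀM·[m, b]ᵀ = Mᵀz.
Δ = 5·51482 − 252² = 193906.
m = (384·51482 − 252·77424)/193906 = 129120/96953; b = (5·77424 − 252·384)/193906 = 145176/96953.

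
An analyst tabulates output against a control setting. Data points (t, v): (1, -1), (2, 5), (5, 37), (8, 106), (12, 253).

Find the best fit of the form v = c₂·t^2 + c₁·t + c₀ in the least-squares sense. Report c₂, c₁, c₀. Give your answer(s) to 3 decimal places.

Setting ∂/∂c₂ … = 0 gives: 25474·c₂ + 2374·c₁ + 238·c₀ = 44160;  2374·c₂ + 238·c₁ + 28·c₀ = 4078;  238·c₂ + 28·c₁ + 5·c₀ = 400.
Row-reducing yields c₂ = 157523/80616, c₁ = -195083/80616, c₀ = 7275/13436.

c₂ = 1.954, c₁ = -2.420, c₀ = 0.541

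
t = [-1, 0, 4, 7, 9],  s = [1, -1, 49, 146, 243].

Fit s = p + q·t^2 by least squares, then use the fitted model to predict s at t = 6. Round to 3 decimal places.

ŝ = 107.472

The normal system AᵀA·[p, q]ᵀ = Aᵀs is [[5, 147]; [147, 9219]]·[p, q]ᵀ = [438, 27622]ᵀ.
det = 5·9219 − 147² = 24486.
p = (438·9219 − 147·27622)/24486 = -536/583; q = (5·27622 − 147·438)/24486 = 5266/1749.
At t = 6: ŝ = (-536/583)·(1) + (5266/1749)·(36) = 5696/53.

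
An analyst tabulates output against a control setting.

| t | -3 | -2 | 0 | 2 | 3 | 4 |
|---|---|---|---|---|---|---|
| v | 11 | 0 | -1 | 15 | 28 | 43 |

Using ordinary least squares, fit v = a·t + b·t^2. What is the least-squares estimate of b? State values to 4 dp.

Compute the Gram sums: Σt·t = 42, Σt·t^2 = 64, Σt^2·t^2 = 450.
Moment sums: Σt·v = 253, Σt^2·v = 1099.
XᵀX·[a, b]ᵀ = Xᵀv becomes [[42, 64]; [64, 450]]·[a, b]ᵀ = [253, 1099]ᵀ.
Δ = 42·450 − 64² = 14804.
a = (253·450 − 64·1099)/14804 = 21757/7402; b = (42·1099 − 64·253)/14804 = 14983/7402.

b = 2.0242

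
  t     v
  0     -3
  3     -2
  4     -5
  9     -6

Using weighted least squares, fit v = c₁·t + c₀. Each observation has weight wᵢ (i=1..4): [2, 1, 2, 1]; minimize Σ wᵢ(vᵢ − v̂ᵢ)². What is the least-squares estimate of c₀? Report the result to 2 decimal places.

Setting ∂/∂c₁ … = 0 gives: 122·c₁ + 20·c₀ = -100;  20·c₁ + 6·c₀ = -24.
Eliminating c₀: 6·(row 1) − 20·(row 2) gives 332·c₁ = 6·(-100) − 20·(-24) = -120, so c₁ = -30/83.
Then c₀ = ((-24) − 20·(-30/83))/6 = -232/83.

c₀ = -2.80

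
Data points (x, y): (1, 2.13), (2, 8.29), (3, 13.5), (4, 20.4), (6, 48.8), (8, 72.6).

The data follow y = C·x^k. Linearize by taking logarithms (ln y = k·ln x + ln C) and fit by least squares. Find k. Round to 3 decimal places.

Linearized form: ln y = k·ln x + ln C. From the 6 transformed points,
Σln x = 7.0493, Σ(ln x)² = 11.1437, Σln y = 16.6621, Σln x·ln y = 24.3820.
Equations: 11.1437·k + 7.0493·ln C = 24.3820;  7.0493·k + 6·ln C = 16.6621.
Slope k = (n·Σln x·ln y − Σln x·Σln y)/(n·Σ(ln x)² − (Σln x)²) = (6·24.3820 − 7.0493·16.6621)/17.1702 = 1.67947; ln C = (Σln y − k·Σln x)/n = 0.80385.

k = 1.679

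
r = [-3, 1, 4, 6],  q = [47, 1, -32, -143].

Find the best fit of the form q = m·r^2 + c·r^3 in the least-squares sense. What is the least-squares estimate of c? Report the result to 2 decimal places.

c = -1.02

From the data, Σr^2·r^2 = 1634, Σr^2·r^3 = 8558, Σr^3·r^3 = 51482.
Moment sums: Σr^2·q = -5236, Σr^3·q = -34204.
MᵀM·[m, c]ᵀ = Mᵀq becomes [[1634, 8558]; [8558, 51482]]·[m, c]ᵀ = [-5236, -34204]ᵀ.
Δ = 1634·51482 − 8558² = 10882224.
m = ((-5236)·51482 − 8558·(-34204))/10882224 = 160820/75571; c = (1634·(-34204) − 8558·(-5236))/10882224 = -76942/75571.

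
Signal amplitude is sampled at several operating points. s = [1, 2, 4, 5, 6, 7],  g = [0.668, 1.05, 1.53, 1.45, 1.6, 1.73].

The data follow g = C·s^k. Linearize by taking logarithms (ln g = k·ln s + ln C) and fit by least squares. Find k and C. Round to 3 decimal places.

With ln gᵢ as the transformed response and ln sᵢ as the regressor:
Σln s = 7.4265, Σ(ln s)² = 11.9895, Σln g = 1.4603, Σln s·ln g = 3.1301.
Equations: 11.9895·k + 7.4265·ln C = 3.1301;  7.4265·k + 6·ln C = 1.4603.
Δ = 11.9895·6 − (7.4265)² = 16.7835; k = (3.1301·6 − 7.4265·1.4603)/16.7835 = 0.47283, ln C = (11.9895·1.4603 − 7.4265·3.1301)/16.7835 = -0.34187, so C = exp(-0.34187) = 0.71044.

k = 0.473, C = 0.710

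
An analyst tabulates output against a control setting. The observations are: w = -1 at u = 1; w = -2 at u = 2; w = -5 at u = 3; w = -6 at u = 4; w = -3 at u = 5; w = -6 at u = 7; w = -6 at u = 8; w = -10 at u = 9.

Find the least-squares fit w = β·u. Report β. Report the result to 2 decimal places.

Normal-equation sums: Σu·u = 249.
Moment sums: Σu·w = -239.
XᵀX·[β]ᵀ = Xᵀw becomes [[249]]·[β]ᵀ = [-239]ᵀ.
β = (-239)/249 = -0.959839.

β = -0.96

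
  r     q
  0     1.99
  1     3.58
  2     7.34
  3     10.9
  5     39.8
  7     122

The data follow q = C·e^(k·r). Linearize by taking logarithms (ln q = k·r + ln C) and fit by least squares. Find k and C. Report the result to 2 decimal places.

Linearized form: ln q = k·r + ln C. From the 6 transformed points,
Over the data: Σr = 18.0000, Σ(r)² = 88.0000, Σln q = 14.8335, Σr·ln q = 64.4758.
Normal system: [[88.0000, 18.0000]; [18.0000, 6]]·[k, ln C]ᵀ = [64.4758, 14.8335]ᵀ.
Δ = 88.0000·6 − (18.0000)² = 204.0000; k = (64.4758·6 − 18.0000·14.8335)/204.0000 = 0.58751, ln C = (88.0000·14.8335 − 18.0000·64.4758)/204.0000 = 0.70972, so C = exp(0.70972) = 2.03342.

k = 0.59, C = 2.03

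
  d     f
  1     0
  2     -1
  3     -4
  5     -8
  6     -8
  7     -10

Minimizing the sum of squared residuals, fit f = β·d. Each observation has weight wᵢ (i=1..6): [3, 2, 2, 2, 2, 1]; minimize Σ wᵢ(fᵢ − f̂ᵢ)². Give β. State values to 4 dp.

Normal-equation sums: Σwᵢ·d·d = 200.
For AᵀWf: Σwᵢ·d·f = -274.
So AᵀWA·[β]ᵀ = AᵀWf: [[200]]·[β]ᵀ = [-274]ᵀ.
β = (-274)/200 = -1.37.

β = -1.3700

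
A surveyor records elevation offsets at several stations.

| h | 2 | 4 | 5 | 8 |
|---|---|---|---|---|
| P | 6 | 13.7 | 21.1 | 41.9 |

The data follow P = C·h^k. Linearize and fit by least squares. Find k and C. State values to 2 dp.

k = 1.41, C = 2.16

Let Y = ln P. Fitting Y = k·ln h + ln C by least squares:
XᵀX = [[9.3166, 5.7683]; [5.7683, 4]], rhs = [17.5454, 11.1937]ᵀ  (here Σln h = 5.7683, Σ(ln h)² = 9.3166, Σln P = 11.1937, Σln h·ln P = 17.5454).
Solving (det = 3.9930): k = 1.40558, ln C = 0.77147, so C = exp(0.77147) = 2.16293.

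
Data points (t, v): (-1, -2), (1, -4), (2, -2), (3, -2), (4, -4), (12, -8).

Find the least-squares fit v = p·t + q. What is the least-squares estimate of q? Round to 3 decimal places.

The normal equations are: 175·p + 21·q = -124;  21·p + 6·q = -22.
(Σt·t = 175, Σt = 21, Σ1 = 6, Σt·v = -124, Σv = -22.)
Determinant 175·6 − 21² = 609.
p = ((-124)·6 − 21·(-22))/609 = -94/203; q = (175·(-22) − 21·(-124))/609 = -178/87.

q = -2.046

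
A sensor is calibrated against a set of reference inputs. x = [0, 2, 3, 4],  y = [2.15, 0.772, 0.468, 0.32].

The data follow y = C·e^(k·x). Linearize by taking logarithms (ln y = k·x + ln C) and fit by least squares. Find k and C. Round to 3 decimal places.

With ln yᵢ as the transformed response and xᵢ as the regressor:
Sums: Σx = 9.0000, Σ(x)² = 29.0000, Σln y = -1.3920, Σx·ln y = -7.3531.
Normal system: [[29.0000, 9.0000]; [9.0000, 4]]·[k, ln C]ᵀ = [-7.3531, -1.3920]ᵀ.
Slope k = (n·Σx·ln y − Σx·Σln y)/(n·Σ(x)² − (Σx)²) = (4·-7.3531 − 9.0000·-1.3920)/35.0000 = -0.48241; ln C = (Σln y − k·Σx)/n = 0.73742, so C = exp(0.73742) = 2.09053.

k = -0.482, C = 2.091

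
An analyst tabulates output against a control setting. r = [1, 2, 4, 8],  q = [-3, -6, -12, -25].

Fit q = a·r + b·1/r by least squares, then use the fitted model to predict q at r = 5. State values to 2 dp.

q̂ = -15.48

Normal-equation sums: Σr·r = 85, Σr·1/r = 4, Σ1/r·1/r = 85/64.
And Σr·q = -263, Σ1/r·q = -97/8.
AᵀA·[a, b]ᵀ = Aᵀq becomes [[85, 4]; [4, 85/64]]·[a, b]ᵀ = [-263, -97/8]ᵀ.
Determinant 85·(85/64) − 4² = 6201/64.
a = ((-263)·(85/64) − 4·(-97/8))/(6201/64) = -2139/689; b = (85·(-97/8) − 4·(-263))/(6201/64) = 152/689.
At r = 5: q̂ = (-2139/689)·(5) + (152/689)·(1/5) = -53323/3445.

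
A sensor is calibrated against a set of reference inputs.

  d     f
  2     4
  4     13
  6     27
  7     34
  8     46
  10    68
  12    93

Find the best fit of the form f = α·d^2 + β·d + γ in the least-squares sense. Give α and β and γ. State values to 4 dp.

Entries of MᵀM: Σd^2·d^2 = 38801, Σd^2·d = 3871, Σd^2 = 413, Σd·d = 413, Σd = 49, Σ1 = 7.
Right-hand side: Σd^2·f = 25998, Σd·f = 2624, Σf = 285.
Normal equations: [[38801, 3871, 413]; [3871, 413, 49]; [413, 49, 7]]·[α, β, γ]ᵀ = [25998, 2624, 285]ᵀ.
Inverting the 3×3 Gram matrix, [α, β, γ]ᵀ = [377/714, 5689/3570, -948/595]ᵀ.

α = 0.5280, β = 1.5936, γ = -1.5933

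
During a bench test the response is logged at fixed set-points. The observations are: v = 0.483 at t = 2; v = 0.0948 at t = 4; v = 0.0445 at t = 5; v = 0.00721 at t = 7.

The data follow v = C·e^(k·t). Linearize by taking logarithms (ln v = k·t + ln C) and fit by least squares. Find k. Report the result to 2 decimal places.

Let Y = ln v. Fitting Y = k·t + ln C by least squares:
XᵀX = [[94.0000, 18.0000]; [18.0000, 4]], rhs = [-60.9668, -11.1283]ᵀ  (here Σt = 18.0000, Σ(t)² = 94.0000, Σln v = -11.1283, Σt·ln v = -60.9668).
Δ = 94.0000·4 − (18.0000)² = 52.0000; k = (-60.9668·4 − 18.0000·-11.1283)/52.0000 = -0.83765, ln C = (94.0000·-11.1283 − 18.0000·-60.9668)/52.0000 = 0.98738.

k = -0.84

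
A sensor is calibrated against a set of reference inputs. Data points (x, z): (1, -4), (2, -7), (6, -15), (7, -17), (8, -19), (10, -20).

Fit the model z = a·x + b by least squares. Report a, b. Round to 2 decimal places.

Entries of MᵀM: Σx·x = 254, Σx = 34, Σ1 = 6.
Moment sums: Σx·z = -579, Σz = -82.
MᵀM·[a, b]ᵀ = Mᵀz becomes [[254, 34]; [34, 6]]·[a, b]ᵀ = [-579, -82]ᵀ.
det = 254·6 − 34² = 368.
a = ((-579)·6 − 34·(-82))/368 = -343/184; b = (254·(-82) − 34·(-579))/368 = -571/184.

a = -1.86, b = -3.10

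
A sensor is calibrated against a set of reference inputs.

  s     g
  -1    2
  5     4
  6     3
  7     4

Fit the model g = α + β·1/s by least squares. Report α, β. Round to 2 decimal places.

α = 3.42, β = 1.43

Normal-equation sums: Σ1 = 4, Σ1/s = -103/210, Σ1/s·1/s = 47989/44100.
And Σg = 13, Σ1/s·g = -9/70.
Normal equations: [[4, -103/210]; [-103/210, 47989/44100]]·[α, β]ᵀ = [13, -9/70]ᵀ.
Δ = 4·(47989/44100) − (-103/210)² = 60449/14700.
α = (13·(47989/44100) − (-103/210)·(-9/70))/(60449/14700) = 621076/181347; β = (4·(-9/70) − (-103/210)·13)/(60449/14700) = 86170/60449.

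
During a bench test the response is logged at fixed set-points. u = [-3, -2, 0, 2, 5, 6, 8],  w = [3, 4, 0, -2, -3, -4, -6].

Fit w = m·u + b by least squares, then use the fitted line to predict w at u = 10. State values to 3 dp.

Forming MᵀM = [[142, 16]; [16, 7]] and Mᵀw = [-108, -8]ᵀ gives MᵀM·[m, b]ᵀ = Mᵀw.
Δ = 142·7 − 16² = 738.
m = ((-108)·7 − 16·(-8))/738 = -314/369; b = (142·(-8) − 16·(-108))/738 = 296/369.
At u = 10: ŵ = (-314/369)·(10) + (296/369)·(1) = -316/41.

ŵ = -7.707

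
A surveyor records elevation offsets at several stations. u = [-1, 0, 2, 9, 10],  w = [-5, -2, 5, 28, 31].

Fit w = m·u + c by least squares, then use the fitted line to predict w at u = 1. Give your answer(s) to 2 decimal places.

Entries of AᵀA: Σu·u = 186, Σu = 20, Σ1 = 5.
Right-hand side: Σu·w = 577, Σw = 57.
So AᵀA·[m, c]ᵀ = Aᵀw: [[186, 20]; [20, 5]]·[m, c]ᵀ = [577, 57]ᵀ.
Eliminating c: 5·(row 1) − 20·(row 2) gives 530·m = 5·577 − 20·57 = 1745, so m = 349/106.
Then c = (57 − 20·(349/106))/5 = -469/265.
At u = 1: ŵ = (349/106)·(1) + (-469/265)·(1) = 807/530.

ŵ = 1.52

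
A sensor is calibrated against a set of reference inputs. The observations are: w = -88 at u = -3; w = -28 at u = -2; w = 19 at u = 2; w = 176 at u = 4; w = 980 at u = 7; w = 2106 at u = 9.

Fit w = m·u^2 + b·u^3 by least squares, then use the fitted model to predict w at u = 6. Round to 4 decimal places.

ŵ = 612.6270

From the data, Σu^2·u^2 = 9331, Σu^2·u^3 = 76637, Σu^3·u^3 = 654043.
Moment sums: Σu^2·w = 220594, Σu^3·w = 1885430.
So AᵀA·[m, b]ᵀ = Aᵀw: [[9331, 76637]; [76637, 654043]]·[m, b]ᵀ = [220594, 1885430]ᵀ.
Δ = 9331·654043 − 76637² = 229645464.
m = (220594·654043 − 76637·1885430)/229645464 = -8989057/9568561; b = (9331·1885430 − 76637·220594)/229645464 = 28636873/9568561.
At u = 6: ŵ = (-8989057/9568561)·(36) + (28636873/9568561)·(216) = 5861958516/9568561.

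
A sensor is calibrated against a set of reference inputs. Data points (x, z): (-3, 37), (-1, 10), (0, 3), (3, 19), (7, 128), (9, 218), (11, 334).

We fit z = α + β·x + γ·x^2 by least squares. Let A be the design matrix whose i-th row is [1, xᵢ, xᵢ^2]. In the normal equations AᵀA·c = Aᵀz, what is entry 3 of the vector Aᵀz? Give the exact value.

64858

Entry 3 ↔ basis x^2, so (Aᵀz)_{3} = Σᵢ (x^2)·zᵢ = (9)·(37) + (1)·(10) + (0)·(3) + (9)·(19) + (49)·(128) + (81)·(218) + (121)·(334) = 64858.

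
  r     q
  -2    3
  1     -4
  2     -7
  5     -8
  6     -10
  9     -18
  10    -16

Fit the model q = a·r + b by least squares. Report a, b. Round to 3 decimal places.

With design matrix M, MᵀM = [[251, 31]; [31, 7]] and Mᵀq = [-446, -60]ᵀ.
Δ = 251·7 − 31² = 796.
a = ((-446)·7 − 31·(-60))/796 = -631/398; b = (251·(-60) − 31·(-446))/796 = -617/398.

a = -1.585, b = -1.550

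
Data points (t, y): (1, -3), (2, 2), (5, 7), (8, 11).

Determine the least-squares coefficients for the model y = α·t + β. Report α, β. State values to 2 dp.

α = 1.87, β = -3.22

With design matrix A, AᵀA = [[94, 16]; [16, 4]] and Aᵀy = [124, 17]ᵀ.
Δ = 94·4 − 16² = 120.
α = (124·4 − 16·17)/120 = 28/15; β = (94·17 − 16·124)/120 = -193/60.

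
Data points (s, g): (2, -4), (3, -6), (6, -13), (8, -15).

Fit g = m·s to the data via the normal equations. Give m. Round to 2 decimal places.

Entries of MᵀM: Σs·s = 113.
Right-hand side: Σs·g = -224.
MᵀM·[m]ᵀ = Mᵀg becomes [[113]]·[m]ᵀ = [-224]ᵀ.
Hence m = -224 / 113 ≈ -1.9823.

m = -1.98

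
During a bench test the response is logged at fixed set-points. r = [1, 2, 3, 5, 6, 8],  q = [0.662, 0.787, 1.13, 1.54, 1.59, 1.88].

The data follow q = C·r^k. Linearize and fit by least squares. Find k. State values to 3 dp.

k = 0.533

Taking logs, ln q = k·ln r + ln C, so regress ln q on ln r.
AᵀA = [[11.8122, 7.2724]; [7.2724, 6]], rhs = [2.8068, 0.9970]ᵀ  (here Σln r = 7.2724, Σ(ln r)² = 11.8122, Σln q = 0.9970, Σln r·ln q = 2.8068).
Solving (det = 17.9853): k = 0.53322, ln C = -0.48013.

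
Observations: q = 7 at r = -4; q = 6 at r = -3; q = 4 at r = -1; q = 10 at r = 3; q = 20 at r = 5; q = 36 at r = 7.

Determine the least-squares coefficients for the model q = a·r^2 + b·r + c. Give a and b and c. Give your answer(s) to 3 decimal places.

Setting ∂/∂a … = 0 gives: 3445·a + 403·b + 109·c = 2524;  403·a + 109·b + 7·c = 332;  109·a + 7·b + 6·c = 83.
(Σr^2·r^2 = 3445, Σr^2·r = 403, Σr^2 = 109, Σr·r = 109, Σr = 7, Σ1 = 6, Σr^2·q = 2524, Σr·q = 332, Σq = 83.)
Solving the 3×3 system (Gaussian elimination) gives a = 11279/21486, b = 96281/107430, c = 58213/17905.

a = 0.525, b = 0.896, c = 3.251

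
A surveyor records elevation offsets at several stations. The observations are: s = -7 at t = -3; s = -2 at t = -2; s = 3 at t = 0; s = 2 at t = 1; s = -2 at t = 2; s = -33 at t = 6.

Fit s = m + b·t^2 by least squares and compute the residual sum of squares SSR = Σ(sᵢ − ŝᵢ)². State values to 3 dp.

SSR = 1.392

Sums needed: Σ1 = 6, Σt^2 = 54, Σt^2·t^2 = 1410.
Right-hand side: Σs = -39, Σt^2·s = -1265.
det = 6·1410 − 54² = 5544.
m = ((-39)·1410 − 54·(-1265))/5544 = 185/77; b = (6·(-1265) − 54·(-39))/5544 = -457/462.
Residuals: -1/2, -103/231, 46/77, 271/462, -103/231, 16/77; SSR = 643/462.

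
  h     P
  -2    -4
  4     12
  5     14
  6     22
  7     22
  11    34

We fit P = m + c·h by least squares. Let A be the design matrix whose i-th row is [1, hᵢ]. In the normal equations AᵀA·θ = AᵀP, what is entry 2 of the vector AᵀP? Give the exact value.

786

Entry 2 ↔ basis h, so (AᵀP)_{2} = Σᵢ (h)·Pᵢ = (-2)·(-4) + (4)·(12) + (5)·(14) + (6)·(22) + (7)·(22) + (11)·(34) = 786.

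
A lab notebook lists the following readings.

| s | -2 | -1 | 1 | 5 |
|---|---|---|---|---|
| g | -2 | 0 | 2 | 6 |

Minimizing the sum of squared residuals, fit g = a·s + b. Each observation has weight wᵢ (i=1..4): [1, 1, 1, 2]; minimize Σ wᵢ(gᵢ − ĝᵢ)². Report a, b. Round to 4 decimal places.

a = 1.0833, b = 0.6667

With design matrix X, XᵀWX = [[56, 8]; [8, 5]] and XᵀWg = [66, 12]ᵀ.
Eliminating b: 5·(row 1) − 8·(row 2) gives 216·a = 5·66 − 8·12 = 234, so a = 13/12.
Then b = (12 − 8·(13/12))/5 = 2/3.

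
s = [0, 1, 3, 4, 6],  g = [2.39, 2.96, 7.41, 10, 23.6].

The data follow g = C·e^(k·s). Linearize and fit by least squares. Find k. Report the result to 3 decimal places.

With ln gᵢ as the transformed response and sᵢ as the regressor:
Over the data: Σs = 14.0000, Σ(s)² = 62.0000, Σln g = 9.4231, Σs·ln g = 35.2715.
Normal system: [[62.0000, 14.0000]; [14.0000, 5]]·[k, ln C]ᵀ = [35.2715, 9.4231]ᵀ.
Solving (det = 114.0000): k = 0.38977, ln C = 0.79328.

k = 0.390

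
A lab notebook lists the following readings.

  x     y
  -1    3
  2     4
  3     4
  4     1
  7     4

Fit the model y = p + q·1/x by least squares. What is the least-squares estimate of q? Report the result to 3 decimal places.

Sums needed: Σ1 = 5, Σ1/x = 19/84, Σ1/x·1/x = 10189/7056.
And Σy = 16, Σ1/x·y = 97/84.
Normal equations: [[5, 19/84]; [19/84, 10189/7056]]·[p, q]ᵀ = [16, 97/84]ᵀ.
Δ = 5·(10189/7056) − (19/84)² = 6323/882.
p = (16·(10189/7056) − (19/84)·(97/84))/(6323/882) = 161181/50584; q = (5·(97/84) − (19/84)·16)/(6323/882) = 3801/12646.

q = 0.301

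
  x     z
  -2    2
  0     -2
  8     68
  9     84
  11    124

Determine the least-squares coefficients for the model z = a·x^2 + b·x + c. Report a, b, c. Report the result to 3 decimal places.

Entries of AᵀA: Σx^2·x^2 = 25314, Σx^2·x = 2564, Σx^2 = 270, Σx·x = 270, Σx = 26, Σ1 = 5.
For Aᵀz: Σx^2·z = 26168, Σx·z = 2660, Σz = 276.
AᵀA·[a, b, c]ᵀ = Aᵀz becomes [[25314, 2564, 270]; [2564, 270, 26]; [270, 26, 5]]·[a, b, c]ᵀ = [26168, 2660, 276]ᵀ.
Row-reducing yields a = 17432/18097, b = 14422/18097, c = -17368/18097.

a = 0.963, b = 0.797, c = -0.960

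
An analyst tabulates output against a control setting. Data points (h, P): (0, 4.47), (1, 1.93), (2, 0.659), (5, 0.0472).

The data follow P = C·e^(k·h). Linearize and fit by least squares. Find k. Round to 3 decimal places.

Linearized form: ln P = k·h + ln C. From the 4 transformed points,
Σh = 8.0000, Σ(h)² = 30.0000, Σln P = -1.3155, Σh·ln P = -15.4434.
Equations: 30.0000·k + 8.0000·ln C = -15.4434;  8.0000·k + 4·ln C = -1.3155.
Solving (det = 56.0000): k = -0.91517, ln C = 1.50147.

k = -0.915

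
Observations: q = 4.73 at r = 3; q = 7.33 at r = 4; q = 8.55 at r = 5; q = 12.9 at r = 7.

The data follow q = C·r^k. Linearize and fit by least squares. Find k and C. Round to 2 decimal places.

Let Y = ln q. Fitting Y = k·ln r + ln C by least squares:
Σln r = 6.0403, Σ(ln r)² = 9.5056, Σln q = 8.2491, Σln r·ln q = 12.8985.
Equations: 9.5056·k + 6.0403·ln C = 12.8985;  6.0403·k + 4·ln C = 8.2491.
Δ = 9.5056·4 − (6.0403)² = 1.5378; k = (12.8985·4 − 6.0403·8.2491)/1.5378 = 1.14944, ln C = (9.5056·8.2491 − 6.0403·12.8985)/1.5378 = 0.32654, so C = exp(0.32654) = 1.38617.

k = 1.15, C = 1.39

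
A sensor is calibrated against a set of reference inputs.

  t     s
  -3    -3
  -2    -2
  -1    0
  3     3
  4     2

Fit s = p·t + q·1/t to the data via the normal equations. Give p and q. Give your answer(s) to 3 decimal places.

p = 0.819, q = -0.387

Forming XᵀX = [[39, 5]; [5, 221/144]] and Xᵀs = [30, 7/2]ᵀ gives XᵀX·[p, q]ᵀ = Xᵀs.
Determinant 39·(221/144) − 5² = 1673/48.
p = (30·(221/144) − 5·(7/2))/(1673/48) = 1370/1673; q = (39·(7/2) − 5·30)/(1673/48) = -648/1673.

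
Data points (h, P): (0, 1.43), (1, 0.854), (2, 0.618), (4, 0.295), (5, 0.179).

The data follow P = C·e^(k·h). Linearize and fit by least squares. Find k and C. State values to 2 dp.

k = -0.40, C = 1.37

Taking logs, ln P = k·h + ln C, so regress ln P on h.
XᵀX = [[46.0000, 12.0000]; [12.0000, 5]], rhs = [-14.6053, -3.2226]ᵀ  (here Σh = 12.0000, Σ(h)² = 46.0000, Σln P = -3.2226, Σh·ln P = -14.6053).
Δ = 46.0000·5 − (12.0000)² = 86.0000; k = (-14.6053·5 − 12.0000·-3.2226)/86.0000 = -0.39949, ln C = (46.0000·-3.2226 − 12.0000·-14.6053)/86.0000 = 0.31425, so C = exp(0.31425) = 1.36924.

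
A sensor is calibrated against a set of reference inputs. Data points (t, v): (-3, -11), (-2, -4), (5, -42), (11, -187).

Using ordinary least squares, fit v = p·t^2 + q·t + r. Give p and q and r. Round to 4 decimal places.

p = -1.4491, q = -1.0051, r = -0.6325

Setting ∂/∂p … = 0 gives: 15363·p + 1421·q + 159·r = -23792;  1421·p + 159·q + 11·r = -2226;  159·p + 11·q + 4·r = -244.
Solving the 3×3 system (Gaussian elimination) gives p = -16271/11228, q = -11285/11228, r = -3551/5614.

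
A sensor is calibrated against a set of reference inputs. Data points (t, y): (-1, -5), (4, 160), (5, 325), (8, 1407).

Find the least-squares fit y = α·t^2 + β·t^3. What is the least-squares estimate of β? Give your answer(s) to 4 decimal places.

Entries of XᵀX: Σt^2·t^2 = 4978, Σt^2·t^3 = 36916, Σt^3·t^3 = 281866.
For Xᵀy: Σt^2·y = 100728, Σt^3·y = 771254.
Normal equations: [[4978, 36916]; [36916, 281866]]·[α, β]ᵀ = [100728, 771254]ᵀ.
Δ = 4978·281866 − 36916² = 40337892.
α = (100728·281866 − 36916·771254)/40337892 = -19953554/10084473; β = (4978·771254 − 36916·100728)/40337892 = 30206891/10084473.

β = 2.9954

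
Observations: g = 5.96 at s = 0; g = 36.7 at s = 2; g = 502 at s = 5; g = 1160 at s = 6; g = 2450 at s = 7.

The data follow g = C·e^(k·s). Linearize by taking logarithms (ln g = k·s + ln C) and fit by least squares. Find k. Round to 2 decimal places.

k = 0.86

With ln gᵢ as the transformed response and sᵢ as the regressor:
Σs = 20.0000, Σ(s)² = 114.0000, Σln g = 26.4665, Σs·ln g = 135.2625.
Equations: 114.0000·k + 20.0000·ln C = 135.2625;  20.0000·k + 5·ln C = 26.4665.
Δ = 114.0000·5 − (20.0000)² = 170.0000; k = (135.2625·5 − 20.0000·26.4665)/170.0000 = 0.86461, ln C = (114.0000·26.4665 − 20.0000·135.2625)/170.0000 = 1.83486.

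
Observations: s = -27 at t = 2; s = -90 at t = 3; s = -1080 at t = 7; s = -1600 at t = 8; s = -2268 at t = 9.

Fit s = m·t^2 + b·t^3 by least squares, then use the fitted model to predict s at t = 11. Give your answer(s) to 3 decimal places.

Sums needed: Σt^2·t^2 = 13155, Σt^2·t^3 = 108899, Σt^3·t^3 = 912027.
Moment sums: Σt^2·s = -339946, Σt^3·s = -2845658.
Determinant 13155·912027 − 108899² = 138722984.
m = ((-339946)·912027 − 108899·(-2845658))/138722984 = -18827500/17340373; b = (13155·(-2845658) − 108899·(-339946))/138722984 = -51856442/17340373.
At t = 11: ŝ = (-18827500/17340373)·(121) + (-51856442/17340373)·(1331) = -71299051802/17340373.

ŝ = -4111.737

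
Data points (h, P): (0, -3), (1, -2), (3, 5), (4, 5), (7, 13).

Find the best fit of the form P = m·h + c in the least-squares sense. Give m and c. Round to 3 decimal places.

m = 2.333, c = -3.400

From the data, Σh·h = 75, Σh = 15, Σ1 = 5.
And Σh·P = 124, ΣP = 18.
So XᵀX·[m, c]ᵀ = XᵀP: [[75, 15]; [15, 5]]·[m, c]ᵀ = [124, 18]ᵀ.
Determinant 75·5 − 15² = 150.
m = (124·5 − 15·18)/150 = 7/3; c = (75·18 − 15·124)/150 = -17/5.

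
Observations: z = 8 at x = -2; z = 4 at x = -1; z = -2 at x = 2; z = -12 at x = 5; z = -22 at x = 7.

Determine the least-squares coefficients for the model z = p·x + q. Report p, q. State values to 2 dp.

p = -3.15, q = 2.13

MᵀM·[p, q]ᵀ = Mᵀz reads: 83·p + 11·q = -238;  11·p + 5·q = -24.
Eliminating q: 5·(row 1) − 11·(row 2) gives 294·p = 5·(-238) − 11·(-24) = -926, so p = -463/147.
Then q = ((-24) − 11·(-463/147))/5 = 313/147.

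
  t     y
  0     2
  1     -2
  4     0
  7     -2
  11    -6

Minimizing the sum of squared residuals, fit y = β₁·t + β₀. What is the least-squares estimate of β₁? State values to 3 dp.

β₁ = -0.557

Entries of MᵀM: Σt·t = 187, Σt = 23, Σ1 = 5.
Right-hand side: Σt·y = -82, Σy = -8.
Normal equations: [[187, 23]; [23, 5]]·[β₁, β₀]ᵀ = [-82, -8]ᵀ.
Determinant 187·5 − 23² = 406.
β₁ = ((-82)·5 − 23·(-8))/406 = -113/203; β₀ = (187·(-8) − 23·(-82))/406 = 195/203.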